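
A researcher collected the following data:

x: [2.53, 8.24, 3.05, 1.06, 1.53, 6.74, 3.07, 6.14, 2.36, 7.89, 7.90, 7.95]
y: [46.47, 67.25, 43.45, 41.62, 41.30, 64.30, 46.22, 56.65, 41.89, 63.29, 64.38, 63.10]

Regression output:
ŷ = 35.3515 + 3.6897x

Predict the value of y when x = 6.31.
ŷ = 58.6335

To predict y for x = 6.31, substitute into the regression equation:

ŷ = 35.3515 + 3.6897 × 6.31
ŷ = 35.3515 + 23.2820
ŷ = 58.6335

This is the fitted mean response at that x — an individual observation would come with a wider prediction interval.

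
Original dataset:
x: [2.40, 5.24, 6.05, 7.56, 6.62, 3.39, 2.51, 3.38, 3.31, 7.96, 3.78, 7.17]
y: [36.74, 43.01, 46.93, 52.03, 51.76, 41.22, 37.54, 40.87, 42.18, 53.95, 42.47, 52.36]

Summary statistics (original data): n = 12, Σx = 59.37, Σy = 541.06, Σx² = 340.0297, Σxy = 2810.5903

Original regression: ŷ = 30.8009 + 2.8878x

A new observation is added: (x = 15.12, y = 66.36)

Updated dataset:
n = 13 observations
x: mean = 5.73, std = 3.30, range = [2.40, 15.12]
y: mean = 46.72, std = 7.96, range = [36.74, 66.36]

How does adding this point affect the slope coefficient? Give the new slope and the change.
Adding the point moves β₁ from 2.8878 to 2.3512, i.e. it decreases by 0.5366 (-18.6%).

The new point has HIGH LEVERAGE: x = 15.12 is far from the original mean x̄ = 59.37/12 ≈ 4.95 (original range [2.40, 7.96]).

Step 1: Update the sums with the new point (n goes from 12 to 13)
Σx  = 59.37 + 15.12 = 74.49
Σy  = 541.06 + 66.36 = 607.42
Σx² = 340.0297 + 15.12² = 340.0297 + 228.6144 = 568.6441
Σxy = 2810.5903 + 15.12×66.36 = 2810.5903 + 1003.3632 = 3813.9535

Step 2: Recompute the slope with b₁ = (nΣxy − ΣxΣy) / (nΣx² − (Σx)²)
Numerator   = 13×3813.9535 − 74.49×607.42 = 49581.3955 − 45246.7158 = 4334.6797
Denominator = 13×568.6441 − 74.49² = 7392.3733 − 5548.7601 = 1843.6132
b₁(new) = 4334.6797 / 1843.6132 = 2.3512

(Same formula on the original sums: (12×2810.5903 − 59.37×541.06) / (12×340.0297 − 59.37²) = 1604.3514 / 555.5595 = 2.8878, matching the given fit.)

Step 3: Change in slope
Δβ₁ = 2.3512 − 2.8878 = -0.5366
Relative change = -0.5366 / 2.8878 × 100% = -18.6%
→ the slope decreases when the point is added.

A high-leverage point only changes the slope if it is off the original line; here y = 66.36 is below the original trend, so the slope decreases.
In practice: refit with and without it and report both if conclusions differ.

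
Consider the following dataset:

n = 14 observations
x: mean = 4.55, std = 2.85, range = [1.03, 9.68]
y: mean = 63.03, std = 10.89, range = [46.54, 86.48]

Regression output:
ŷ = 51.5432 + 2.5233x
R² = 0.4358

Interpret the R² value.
About 43.58% of the variability in y is accounted for by the regression on x (R² = 0.4358) — a moderate linear fit.

The coefficient of determination R² is the fraction of the total variation in y that the fitted line accounts for.

Here R² = 0.4358:
- Explained: 43.58% of the variation in y
- Unexplained (residual): 100% − 43.58% = 56.42%
- Rule of thumb (below 0.3 weak; 0.3 to below 0.7 moderate; 0.7 and above strong) → moderate

Equivalently, for simple linear regression R² = r², so |r| = √0.4358 ≈ 0.6602.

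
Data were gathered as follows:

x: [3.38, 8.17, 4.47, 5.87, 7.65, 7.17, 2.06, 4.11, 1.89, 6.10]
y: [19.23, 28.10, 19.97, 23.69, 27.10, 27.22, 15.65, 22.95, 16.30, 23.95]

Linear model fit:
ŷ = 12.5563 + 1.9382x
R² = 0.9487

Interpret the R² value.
The model explains 94.87% of the variance in y (R² = 0.9487), leaving 5.13% unexplained; the fit is strong.

R² = 1 − SS_res/SS_tot compares the residual scatter to the total scatter of y about its mean.

Here R² = 0.9487:
- Explained: 94.87% of the variation in y
- Unexplained (residual): 100% − 94.87% = 5.13%
- Rule of thumb (below 0.3 weak; 0.3 to below 0.7 moderate; 0.7 and above strong) → strong

Calculation: R² = 1 − (SS_res / SS_tot), where SS_res is the sum of squared residuals and SS_tot the total sum of squares.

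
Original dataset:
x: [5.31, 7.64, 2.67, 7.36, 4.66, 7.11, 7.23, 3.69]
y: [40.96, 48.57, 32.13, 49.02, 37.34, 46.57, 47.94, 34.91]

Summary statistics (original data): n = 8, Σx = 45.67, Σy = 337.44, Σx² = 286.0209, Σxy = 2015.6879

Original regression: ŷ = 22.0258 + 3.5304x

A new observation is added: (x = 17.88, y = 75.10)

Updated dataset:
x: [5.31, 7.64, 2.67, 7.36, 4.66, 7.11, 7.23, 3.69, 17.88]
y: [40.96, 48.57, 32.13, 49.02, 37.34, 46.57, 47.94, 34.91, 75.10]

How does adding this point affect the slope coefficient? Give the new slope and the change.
The slope changes from 3.5304 to 2.8378 (change of -0.6926, or -19.6%).

x = 17.88 lies well outside the original x-range [2.67, 7.64] (x̄ ≈ 5.71), so this observation has high leverage and can move the slope substantially.

Step 1: Update the sums with the new point (n goes from 8 to 9)
Σx  = 45.67 + 17.88 = 63.55
Σy  = 337.44 + 75.10 = 412.54
Σx² = 286.0209 + 17.88² = 286.0209 + 319.6944 = 605.7153
Σxy = 2015.6879 + 17.88×75.10 = 2015.6879 + 1342.7880 = 3358.4759

Step 2: Recompute the slope with b₁ = (nΣxy − ΣxΣy) / (nΣx² − (Σx)²)
Numerator   = 9×3358.4759 − 63.55×412.54 = 30226.2831 − 26216.9170 = 4009.3661
Denominator = 9×605.7153 − 63.55² = 5451.4377 − 4038.6025 = 1412.8352
b₁(new) = 4009.3661 / 1412.8352 = 2.8378

(Same formula on the original sums: (8×2015.6879 − 45.67×337.44) / (8×286.0209 − 45.67²) = 714.6184 / 202.4183 = 3.5304, matching the given fit.)

Step 3: Change in slope
Δβ₁ = 2.8378 − 3.5304 = -0.6926
Relative change = -0.6926 / 3.5304 × 100% = -19.6%
→ the slope decreases when the point is added.

Because the point sits below the extension of the original line at a high-leverage x, it tilts the fit down.
In practice: refit with and without it and report both if conclusions differ.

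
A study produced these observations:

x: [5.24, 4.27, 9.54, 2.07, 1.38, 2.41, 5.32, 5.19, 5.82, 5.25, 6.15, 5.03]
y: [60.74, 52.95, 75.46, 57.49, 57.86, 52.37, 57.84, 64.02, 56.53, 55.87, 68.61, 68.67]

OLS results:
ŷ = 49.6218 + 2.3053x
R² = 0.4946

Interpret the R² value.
R² = 0.4946 means 49.46% of the variation in y is explained by the linear relationship with x. This indicates a moderate fit.

R² = 1 − SS_res/SS_tot compares the residual scatter to the total scatter of y about its mean.

Here R² = 0.4946:
- Explained: 49.46% of the variation in y
- Unexplained (residual): 100% − 49.46% = 50.54%
- Rule of thumb (below 0.3 weak; 0.3 to below 0.7 moderate; 0.7 and above strong) → moderate

Note: R² says nothing about causation, and a high R² does not by itself mean the linear form is appropriate — check the residuals.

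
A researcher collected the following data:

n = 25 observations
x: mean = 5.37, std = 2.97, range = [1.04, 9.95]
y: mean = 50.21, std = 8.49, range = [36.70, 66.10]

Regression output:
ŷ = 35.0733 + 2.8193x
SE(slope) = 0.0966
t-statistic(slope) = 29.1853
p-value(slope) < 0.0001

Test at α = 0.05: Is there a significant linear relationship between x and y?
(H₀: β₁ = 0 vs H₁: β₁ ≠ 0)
Since p-value < 0.0001 < α = 0.05, reject H₀ — the slope is significantly different from 0.

Hypothesis test for the slope coefficient:

H₀: β₁ = 0 (no linear relationship)
H₁: β₁ ≠ 0 (linear relationship exists)

Test statistic: t = β̂₁ / SE(β̂₁) = 2.8193 / 0.0966 = 29.1853

The p-value (<0.0001) is the probability, under H₀, of a t-statistic at least as extreme as |t| = 29.1853 (two-sided, df = n − 2 = 23).

Decision rule: reject H₀ if p-value < α.
p-value < 0.0001 < α = 0.05 → reject H₀.

At α = 0.05 the data do provide convincing evidence of a nonzero slope.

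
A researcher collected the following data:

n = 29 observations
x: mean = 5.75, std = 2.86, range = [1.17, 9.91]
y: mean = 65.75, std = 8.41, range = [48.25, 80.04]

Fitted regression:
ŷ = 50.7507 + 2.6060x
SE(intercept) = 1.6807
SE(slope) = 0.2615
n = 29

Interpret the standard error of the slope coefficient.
The slope 2.6060 is pinned down to within about ±0.2615 (one SE) by these data — relative uncertainty 10.0%, i.e. precise.

SE(β̂₁) = 0.2615 says: if we drew many samples of n = 29 from the same population and refit each time, the fitted slopes would scatter with a standard deviation of roughly 0.2615 around the true β₁.

Relative precision:
- SE / |β̂₁| = 0.2615 / 2.6060 = 10.0%
- Rule of thumb (under 20%: precise; 20% to under 50%: moderately precise; 50% or more: imprecise) → precise

Link to the t-test: t = β̂₁ / SE(β̂₁) = 2.6060 / 0.2615 = 9.9656, the statistic for H₀: β₁ = 0.

What drives SE(β̂₁): wider spread of x values → smaller SE; larger n (here n = 29) → smaller SE; more residual scatter → larger SE.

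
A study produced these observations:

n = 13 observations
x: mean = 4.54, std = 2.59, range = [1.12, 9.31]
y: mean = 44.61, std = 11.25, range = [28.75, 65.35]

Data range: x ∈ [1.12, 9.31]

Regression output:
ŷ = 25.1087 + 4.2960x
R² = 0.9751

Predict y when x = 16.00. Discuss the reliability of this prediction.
The equation gives ŷ = 93.8447; however x = 16.00 is 6.69 units above the observed range, so this extrapolated value should not be trusted.

Prediction calculation:
ŷ = 25.1087 + 4.2960 × 16.00
ŷ = 93.8447

Reliability:
- Data range: x ∈ [1.12, 9.31]
- Prediction point: x = 16.00 is 6.69 units above the observed range → this is EXTRAPOLATION, not interpolation

Why that matters here:
- R² describes fit only over the sampled x values; it says nothing about behaviour beyond them
- Real relationships often flatten, saturate, or turn nonlinear at extremes

Report the number if required, but flag clearly that it is an extrapolation.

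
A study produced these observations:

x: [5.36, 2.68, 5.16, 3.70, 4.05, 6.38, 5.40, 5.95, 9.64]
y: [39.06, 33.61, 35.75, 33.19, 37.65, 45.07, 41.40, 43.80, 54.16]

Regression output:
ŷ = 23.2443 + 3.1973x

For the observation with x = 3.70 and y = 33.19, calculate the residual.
Residual = -1.8843

The residual is the difference between the actual value and the predicted value:

Residual = y - ŷ

Step 1: Calculate predicted value
ŷ = 23.2443 + 3.1973 × 3.70
ŷ = 35.0743

Step 2: Calculate residual
Residual = 33.19 - 35.0743
Residual = -1.8843

Interpretation: the model overestimates the actual value by 1.8843 at this point (negative residual → observation lies below the fitted line).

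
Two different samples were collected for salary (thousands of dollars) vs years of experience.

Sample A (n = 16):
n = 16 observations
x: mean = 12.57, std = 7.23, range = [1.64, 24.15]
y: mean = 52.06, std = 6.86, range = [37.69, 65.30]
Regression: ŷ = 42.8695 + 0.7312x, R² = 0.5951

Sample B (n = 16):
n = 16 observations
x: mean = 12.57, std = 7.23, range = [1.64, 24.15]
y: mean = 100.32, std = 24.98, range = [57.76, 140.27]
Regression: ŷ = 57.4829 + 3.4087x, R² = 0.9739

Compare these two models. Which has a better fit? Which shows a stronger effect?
Model B has the better fit (R² = 0.9739 vs 0.5951). Model B shows the stronger effect (|β₁| = 3.4087 vs 0.7312).

Model Comparison:

Fit — compare R²:
- Model A: R² = 0.5951 → 59.51% of variance in salary explained
- Model B: R² = 0.9739 → 97.39% of variance in salary explained
- 0.9739 > 0.5951 → Model B has the better fit

Effect size (slope magnitude):
- Model A: β₁ = 0.7312 → predicted salary rises 0.7312 thousand dollars per additional year of experience
- Model B: β₁ = 3.4087 → predicted salary rises 3.4087 thousand dollars per additional year of experience
- |0.7312| < |3.4087| → Model B shows the stronger marginal effect

Notes:
- The two samples could reflect different populations, time periods, or measurement quality.
- R² measures how tightly points cluster around the line; β₁ measures how steep the line is — they answer different questions.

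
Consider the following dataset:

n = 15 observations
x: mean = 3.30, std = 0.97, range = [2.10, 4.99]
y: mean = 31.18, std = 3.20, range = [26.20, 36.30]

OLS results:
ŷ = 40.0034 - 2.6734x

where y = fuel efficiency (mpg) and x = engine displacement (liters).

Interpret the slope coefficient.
On average, fuel efficiency is about 2.6734 mpg lower for every extra liter of engine displacement.

The slope β₁ = -2.6734 gives the rate at which the fitted fuel efficiency changes with engine displacement.

Interpretation:
- Engine displacement up by 1 liter → predicted fuel efficiency decreases by 2.6734 mpg
- This is a linear approximation: the same per-unit change is assumed across the whole observed x range
- The slope describes association in these data, not necessarily a causal effect

The intercept β₀ = 40.0034 is the predicted fuel efficiency when engine displacement = 0; since the smallest observed x is 2.10, this is an extrapolation and mainly anchors the line.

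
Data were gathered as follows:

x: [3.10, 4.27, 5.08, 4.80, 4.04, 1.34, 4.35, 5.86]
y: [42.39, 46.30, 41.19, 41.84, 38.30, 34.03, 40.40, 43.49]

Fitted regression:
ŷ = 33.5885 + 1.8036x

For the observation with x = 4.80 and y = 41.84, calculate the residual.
Residual = -0.4058

The residual is the difference between the actual value and the predicted value:

Residual = y - ŷ

Step 1: Calculate predicted value
ŷ = 33.5885 + 1.8036 × 4.80
ŷ = 42.2458

Step 2: Calculate residual
Residual = 41.84 - 42.2458
Residual = -0.4058

Sign check: y < ŷ, so the point is below the line and the fit overestimates here.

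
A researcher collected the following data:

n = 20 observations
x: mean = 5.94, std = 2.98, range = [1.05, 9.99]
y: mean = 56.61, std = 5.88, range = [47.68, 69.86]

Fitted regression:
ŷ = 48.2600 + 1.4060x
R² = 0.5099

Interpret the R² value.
The model explains 50.99% of the variance in y (R² = 0.5099), leaving 49.01% unexplained; the fit is moderate.

R² = 1 − SS_res/SS_tot compares the residual scatter to the total scatter of y about its mean.

Here R² = 0.5099:
- Explained: 50.99% of the variation in y
- Unexplained (residual): 100% − 50.99% = 49.01%
- Rule of thumb (below 0.3 weak; 0.3 to below 0.7 moderate; 0.7 and above strong) → moderate

Note: R² says nothing about causation, and a high R² does not by itself mean the linear form is appropriate — check the residuals.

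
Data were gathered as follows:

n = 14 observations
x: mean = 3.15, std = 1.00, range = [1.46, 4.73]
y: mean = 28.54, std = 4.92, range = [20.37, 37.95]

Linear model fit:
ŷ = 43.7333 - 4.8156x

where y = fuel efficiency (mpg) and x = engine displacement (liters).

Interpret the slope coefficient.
For each additional liter of engine displacement, predicted fuel efficiency decreases by approximately 4.8156 mpg.

β₁ = -4.8156 is the change in predicted fuel efficiency (mpg) per additional liter of engine displacement.

Interpretation:
- Engine displacement up by 1 liter → predicted fuel efficiency decreases by 4.8156 mpg
- The effect is assumed constant over the observed range of x (linearity)

(β₀ = 43.7333 is the fitted value at x = 0 and is not part of the slope interpretation.)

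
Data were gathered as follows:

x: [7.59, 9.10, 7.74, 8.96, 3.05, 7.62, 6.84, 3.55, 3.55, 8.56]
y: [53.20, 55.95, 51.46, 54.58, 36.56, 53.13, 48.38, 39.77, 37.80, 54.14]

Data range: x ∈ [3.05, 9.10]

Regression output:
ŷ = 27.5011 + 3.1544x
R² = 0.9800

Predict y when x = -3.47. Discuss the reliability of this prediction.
ŷ = 16.5553, but this is extrapolation (below the data range [3.05, 9.10]) and may be unreliable.

Prediction calculation:
ŷ = 27.5011 + 3.1544 × (-3.47)
ŷ = 16.5553

Reliability:
- Data range: x ∈ [3.05, 9.10]
- Prediction point: x = -3.47 is 6.52 units below the observed range → this is EXTRAPOLATION, not interpolation

Why that matters here:
- The standard error of prediction grows with (x − x̄)², and x = -3.47 is far from x̄ = 6.66
- R² describes fit only over the sampled x values; it says nothing about behaviour beyond them
- There are no observations near this x to validate the fitted line there

A defensible statement: 'if the linear trend continued to x = -3.47, y would be about 16.5553' — the premise is untested.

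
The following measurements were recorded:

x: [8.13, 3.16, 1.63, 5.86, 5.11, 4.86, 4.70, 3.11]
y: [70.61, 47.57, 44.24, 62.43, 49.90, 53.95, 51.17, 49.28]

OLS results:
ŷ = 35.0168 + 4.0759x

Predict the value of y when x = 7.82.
ŷ = 66.8903

To predict y for x = 7.82, substitute into the regression equation:

ŷ = 35.0168 + 4.0759 × 7.82
ŷ = 35.0168 + 31.8735
ŷ = 66.8903

This is the fitted mean response at that x — an individual observation would come with a wider prediction interval.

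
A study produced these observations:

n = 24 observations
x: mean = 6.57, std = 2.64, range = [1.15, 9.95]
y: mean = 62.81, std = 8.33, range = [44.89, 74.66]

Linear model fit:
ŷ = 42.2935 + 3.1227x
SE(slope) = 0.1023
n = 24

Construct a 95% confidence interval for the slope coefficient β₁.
The 95% CI for β₁ is (2.9105, 3.3349)

Confidence interval for the slope:

The 95% CI for β₁ is: β̂₁ ± t*(α/2, n-2) × SE(β̂₁)

Step 1: Find critical t-value
- Confidence level = 0.95
- Degrees of freedom = n - 2 = 24 - 2 = 22
- t*(α/2, 22) = 2.0739

Step 2: Calculate margin of error
Margin = 2.0739 × 0.1023 = 0.2122

Step 3: Construct interval
CI = 3.1227 ± 0.2122
CI = (2.9105, 3.3349)

Interpretation: We are 95% confident that the true slope β₁ lies between 2.9105 and 3.3349.
Since 0 is outside the interval, a two-sided test at α = 0.05 would reject H₀: β₁ = 0.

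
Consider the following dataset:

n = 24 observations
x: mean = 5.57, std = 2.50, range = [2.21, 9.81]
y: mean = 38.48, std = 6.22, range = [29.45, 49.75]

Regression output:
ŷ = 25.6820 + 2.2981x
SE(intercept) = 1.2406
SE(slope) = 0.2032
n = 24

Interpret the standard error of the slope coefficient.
SE(β̂₁) = 0.2032 is the estimated standard deviation of the slope estimate across repeated samples; relative to β̂₁ = 2.2981 that is 8.8%, a precise estimate.

What SE measures:
- The standard error quantifies the sampling variability of the coefficient estimate
- It is the estimated standard deviation of β̂₁ across hypothetical repeated samples of the same size
- Smaller SE → more precise estimate

Relative precision:
- SE / |β̂₁| = 0.2032 / 2.2981 = 8.8%
- Rule of thumb (under 20%: precise; 20% to under 50%: moderately precise; 50% or more: imprecise) → precise

Link to the t-test: t = β̂₁ / SE(β̂₁) = 2.2981 / 0.2032 = 11.3095, the statistic for H₀: β₁ = 0.

What drives SE(β̂₁): larger n (here n = 24) → smaller SE; more residual scatter → larger SE.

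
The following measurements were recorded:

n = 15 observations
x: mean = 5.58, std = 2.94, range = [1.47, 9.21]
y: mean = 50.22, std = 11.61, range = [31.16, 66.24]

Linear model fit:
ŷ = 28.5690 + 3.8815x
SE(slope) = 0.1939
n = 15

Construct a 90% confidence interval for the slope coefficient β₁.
The 90% CI for β₁ is (3.5381, 4.2249)

Confidence interval for the slope:

The 90% CI for β₁ is: β̂₁ ± t*(α/2, n-2) × SE(β̂₁)

Step 1: Find critical t-value
- Confidence level = 0.9
- Degrees of freedom = n - 2 = 15 - 2 = 13
- t*(α/2, 13) = 1.7709

Step 2: Calculate margin of error
Margin = 1.7709 × 0.1939 = 0.3434

Step 3: Construct interval
CI = 3.8815 ± 0.3434
CI = (3.5381, 4.2249)

Interpretation: each one-unit increase in x is associated with a change in mean y of between 3.5381 and 4.2249, with 90% confidence.
Both endpoints are positive, so the data support a genuinely positive slope at this confidence level.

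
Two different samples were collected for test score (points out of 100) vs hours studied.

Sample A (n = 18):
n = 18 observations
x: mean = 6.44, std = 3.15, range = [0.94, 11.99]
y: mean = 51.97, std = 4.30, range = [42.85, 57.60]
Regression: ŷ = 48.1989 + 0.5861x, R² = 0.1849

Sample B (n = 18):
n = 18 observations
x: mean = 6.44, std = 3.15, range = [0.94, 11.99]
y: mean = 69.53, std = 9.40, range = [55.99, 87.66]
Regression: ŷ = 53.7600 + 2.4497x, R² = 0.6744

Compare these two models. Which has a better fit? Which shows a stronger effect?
Model B has the better fit (R² = 0.6744 vs 0.1849). Model B shows the stronger effect (|β₁| = 2.4497 vs 0.5861).

Model Comparison:

Which explains more variance? (R²)
- Model A: R² = 0.1849 → 18.49% of variance in test score explained
- Model B: R² = 0.6744 → 67.44% of variance in test score explained
- 0.6744 > 0.1849 → Model B has the better fit

Strength of effect — compare |β₁|:
- Model A: β₁ = 0.5861 → predicted test score rises 0.5861 points per additional hour of study time
- Model B: β₁ = 2.4497 → predicted test score rises 2.4497 points per additional hour of study time
- |0.5861| < |2.4497| → Model B shows the stronger marginal effect

Note: A better fit (higher R²) doesn't necessarily mean a more important relationship.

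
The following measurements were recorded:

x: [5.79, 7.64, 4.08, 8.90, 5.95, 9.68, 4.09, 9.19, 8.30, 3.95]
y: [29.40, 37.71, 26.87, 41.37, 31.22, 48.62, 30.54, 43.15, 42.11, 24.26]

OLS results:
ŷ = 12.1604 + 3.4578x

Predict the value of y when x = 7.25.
ŷ = 37.2295

To predict y for x = 7.25, substitute into the regression equation:

ŷ = 12.1604 + 3.4578 × 7.25
ŷ = 12.1604 + 25.0691
ŷ = 37.2295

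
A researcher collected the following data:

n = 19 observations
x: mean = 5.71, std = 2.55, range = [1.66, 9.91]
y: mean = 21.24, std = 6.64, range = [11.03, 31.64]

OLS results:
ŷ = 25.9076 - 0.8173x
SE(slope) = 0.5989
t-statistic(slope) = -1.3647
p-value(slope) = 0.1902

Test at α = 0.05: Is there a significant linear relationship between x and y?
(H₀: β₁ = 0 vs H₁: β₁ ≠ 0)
Fail to reject H₀: p-value = 0.1902 ≥ α = 0.05. The linear relationship is not significant at the 5% level.

Hypothesis test for the slope coefficient:

H₀: β₁ = 0 (no linear relationship)
H₁: β₁ ≠ 0 (linear relationship exists)

Test statistic: t = β̂₁ / SE(β̂₁) = -0.8173 / 0.5989 = -1.3647

p = 0.1902: how often a slope estimate this far from 0 (in SE units) would arise by chance if β₁ were truly 0.

Decision rule: reject H₀ if p-value < α.
p-value = 0.1902 ≥ α = 0.05 → fail to reject H₀.

Conclusion: the linear association between x and y is not significant at the 5% level.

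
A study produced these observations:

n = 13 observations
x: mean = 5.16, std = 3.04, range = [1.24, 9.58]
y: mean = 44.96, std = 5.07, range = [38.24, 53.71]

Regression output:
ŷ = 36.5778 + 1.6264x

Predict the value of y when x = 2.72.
ŷ = 41.0016

x = 2.72 lies inside the observed range [1.24, 9.58], so the fitted equation applies directly:

ŷ = 36.5778 + 1.6264 × 2.72
ŷ = 36.5778 + 4.4238
ŷ = 41.0016

This is a point prediction; actual observations scatter around it by roughly the residual standard deviation.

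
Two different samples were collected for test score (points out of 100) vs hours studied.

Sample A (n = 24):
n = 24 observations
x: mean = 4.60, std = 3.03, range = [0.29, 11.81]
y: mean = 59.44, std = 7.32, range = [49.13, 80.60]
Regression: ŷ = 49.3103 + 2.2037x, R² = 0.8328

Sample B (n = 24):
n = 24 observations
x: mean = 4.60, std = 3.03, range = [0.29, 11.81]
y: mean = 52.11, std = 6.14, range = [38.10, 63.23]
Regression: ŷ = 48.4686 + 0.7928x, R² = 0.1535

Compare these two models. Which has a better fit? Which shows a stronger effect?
Model A has the better fit (R² = 0.8328 vs 0.1535). Model A shows the stronger effect (|β₁| = 2.2037 vs 0.7928).

Model Comparison:

Which explains more variance? (R²)
- Model A: R² = 0.8328 → 83.28% of variance in test score explained
- Model B: R² = 0.1535 → 15.35% of variance in test score explained
- 0.8328 > 0.1535 → Model A has the better fit

Which has the larger per-hour effect? (|β₁|)
- Model A: β₁ = 2.2037 → predicted test score rises 2.2037 points per additional hour of study time
- Model B: β₁ = 0.7928 → predicted test score rises 0.7928 points per additional hour of study time
- |2.2037| > |0.7928| → Model A shows the stronger marginal effect

Notes:
- R² measures how tightly points cluster around the line; β₁ measures how steep the line is — they answer different questions.
- The two samples could reflect different populations, time periods, or measurement quality.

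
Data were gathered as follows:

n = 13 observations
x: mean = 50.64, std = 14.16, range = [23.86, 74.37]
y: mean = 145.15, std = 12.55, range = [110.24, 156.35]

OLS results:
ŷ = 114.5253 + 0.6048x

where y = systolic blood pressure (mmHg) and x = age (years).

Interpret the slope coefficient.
For each additional year of age, predicted blood pressure increases by approximately 0.6048 mmHg.

The slope coefficient β₁ = 0.6048 represents the marginal effect of age on blood pressure.

Interpretation:
- Age up by 1 year → predicted blood pressure increases by 0.6048 mmHg
- This is a linear approximation: the same per-unit change is assumed across the whole observed x range
- The sign (+) gives the direction; the magnitude 0.6048 gives the size of the effect per year

(β₀ = 114.5253 is the fitted value at x = 0 and is not part of the slope interpretation.)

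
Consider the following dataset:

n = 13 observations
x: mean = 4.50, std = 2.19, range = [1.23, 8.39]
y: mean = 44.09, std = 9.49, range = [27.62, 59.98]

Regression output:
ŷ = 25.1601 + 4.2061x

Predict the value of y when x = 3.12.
ŷ = 38.2831

To predict y for x = 3.12, substitute into the regression equation:

ŷ = 25.1601 + 4.2061 × 3.12
ŷ = 25.1601 + 13.1230
ŷ = 38.2831

This is the fitted mean response at that x — an individual observation would come with a wider prediction interval.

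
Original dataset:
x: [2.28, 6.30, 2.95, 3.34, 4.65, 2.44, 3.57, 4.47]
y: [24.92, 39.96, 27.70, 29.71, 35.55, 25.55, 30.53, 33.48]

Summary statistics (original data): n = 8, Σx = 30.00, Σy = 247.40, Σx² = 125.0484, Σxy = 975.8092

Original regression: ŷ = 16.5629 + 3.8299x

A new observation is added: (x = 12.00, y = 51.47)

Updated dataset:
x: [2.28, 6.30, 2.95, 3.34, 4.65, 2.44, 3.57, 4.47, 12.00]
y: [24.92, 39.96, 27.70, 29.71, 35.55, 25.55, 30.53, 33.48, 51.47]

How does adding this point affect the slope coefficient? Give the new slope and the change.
The slope changes from 3.8299 to 2.7204 (change of -1.1095, or -29.0%).

The new point has HIGH LEVERAGE: x = 12.00 is far from the original mean x̄ = 30.00/8 ≈ 3.75 (original range [2.28, 6.30]).

Step 1: Update the sums with the new point (n goes from 8 to 9)
Σx  = 30.00 + 12.00 = 42.00
Σy  = 247.40 + 51.47 = 298.87
Σx² = 125.0484 + 12.00² = 125.0484 + 144.0000 = 269.0484
Σxy = 975.8092 + 12.00×51.47 = 975.8092 + 617.6400 = 1593.4492

Step 2: Recompute the slope with b₁ = (nΣxy − ΣxΣy) / (nΣx² − (Σx)²)
Numerator   = 9×1593.4492 − 42.00×298.87 = 14341.0428 − 12552.5400 = 1788.5028
Denominator = 9×269.0484 − 42.00² = 2421.4356 − 1764.0000 = 657.4356
b₁(new) = 1788.5028 / 657.4356 = 2.7204

(Same formula on the original sums: (8×975.8092 − 30.00×247.40) / (8×125.0484 − 30.00²) = 384.4736 / 100.3872 = 3.8299, matching the given fit.)

Step 3: Change in slope
Δβ₁ = 2.7204 − 3.8299 = -1.1095
Relative change = -1.1095 / 3.8299 × 100% = -29.0%
→ the slope decreases when the point is added.

Because the point sits below the extension of the original line at a high-leverage x, it tilts the fit down.
In practice: refit with and without it and report both if conclusions differ.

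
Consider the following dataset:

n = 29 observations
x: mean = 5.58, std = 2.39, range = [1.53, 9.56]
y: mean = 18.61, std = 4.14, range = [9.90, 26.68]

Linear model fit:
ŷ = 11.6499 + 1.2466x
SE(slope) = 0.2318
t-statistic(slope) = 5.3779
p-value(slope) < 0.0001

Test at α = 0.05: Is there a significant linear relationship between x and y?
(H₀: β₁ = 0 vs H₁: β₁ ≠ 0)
Since p-value < 0.0001 < α = 0.05, reject H₀ — the slope is significantly different from 0.

Hypothesis test for the slope coefficient:

H₀: β₁ = 0 (no linear relationship)
H₁: β₁ ≠ 0 (linear relationship exists)

Test statistic: t = β̂₁ / SE(β̂₁) = 1.2466 / 0.2318 = 5.3779

The p-value (<0.0001) is the probability, under H₀, of a t-statistic at least as extreme as |t| = 5.3779 (two-sided, df = n − 2 = 27).

Decision rule: reject H₀ if p-value < α.
p-value < 0.0001 < α = 0.05 → reject H₀.

Conclusion: the linear association between x and y is significant at the 5% level.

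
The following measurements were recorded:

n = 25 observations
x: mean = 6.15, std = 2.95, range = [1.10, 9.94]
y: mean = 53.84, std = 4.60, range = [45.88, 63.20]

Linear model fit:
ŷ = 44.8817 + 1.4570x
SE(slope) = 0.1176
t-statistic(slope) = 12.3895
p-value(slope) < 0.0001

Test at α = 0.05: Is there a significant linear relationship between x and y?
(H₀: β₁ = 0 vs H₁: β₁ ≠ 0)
p-value < 0.0001 < α = 0.05, so we reject H₀. The relationship is significant.

Hypothesis test for the slope coefficient:

H₀: β₁ = 0 (no linear relationship)
H₁: β₁ ≠ 0 (linear relationship exists)

Test statistic: t = β̂₁ / SE(β̂₁) = 1.4570 / 0.1176 = 12.3895

p < 0.0001: how often a slope estimate this far from 0 (in SE units) would arise by chance if β₁ were truly 0.

Decision rule: reject H₀ if p-value < α.
p-value < 0.0001 < α = 0.05 → reject H₀.

At α = 0.05 the data do provide convincing evidence of a nonzero slope.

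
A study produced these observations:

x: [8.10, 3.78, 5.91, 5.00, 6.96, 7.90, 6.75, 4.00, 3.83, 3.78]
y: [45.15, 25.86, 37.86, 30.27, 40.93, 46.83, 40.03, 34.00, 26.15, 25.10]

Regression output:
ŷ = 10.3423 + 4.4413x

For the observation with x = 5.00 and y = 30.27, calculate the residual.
Residual = -2.2788

The residual is the difference between the actual value and the predicted value:

Residual = y - ŷ

Step 1: Calculate predicted value
ŷ = 10.3423 + 4.4413 × 5.00
ŷ = 32.5488

Step 2: Calculate residual
Residual = 30.27 - 32.5488
Residual = -2.2788

The residual is negative, so the observed y = 30.27 sits below the regression line (the line overestimates it by 2.2788).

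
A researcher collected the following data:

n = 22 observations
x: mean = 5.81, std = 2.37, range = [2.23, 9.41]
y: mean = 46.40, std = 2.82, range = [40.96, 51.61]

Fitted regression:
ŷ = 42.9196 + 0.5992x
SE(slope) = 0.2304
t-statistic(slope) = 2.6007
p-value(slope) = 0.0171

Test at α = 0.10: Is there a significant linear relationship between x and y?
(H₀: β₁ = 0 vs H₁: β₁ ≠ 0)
Reject H₀: p-value = 0.0171 < α = 0.10. The linear relationship is significant at the 10% level.

Hypothesis test for the slope coefficient:

H₀: β₁ = 0 (no linear relationship)
H₁: β₁ ≠ 0 (linear relationship exists)

Test statistic: t = β̂₁ / SE(β̂₁) = 0.5992 / 0.2304 = 2.6007

With df = 20, the two-sided p-value for |t| = 2.6007 is 0.0171.

Decision rule: reject H₀ if p-value < α.
p-value = 0.0171 < α = 0.10 → reject H₀.

There is sufficient evidence at the 10% significance level to conclude that a linear relationship exists between x and y.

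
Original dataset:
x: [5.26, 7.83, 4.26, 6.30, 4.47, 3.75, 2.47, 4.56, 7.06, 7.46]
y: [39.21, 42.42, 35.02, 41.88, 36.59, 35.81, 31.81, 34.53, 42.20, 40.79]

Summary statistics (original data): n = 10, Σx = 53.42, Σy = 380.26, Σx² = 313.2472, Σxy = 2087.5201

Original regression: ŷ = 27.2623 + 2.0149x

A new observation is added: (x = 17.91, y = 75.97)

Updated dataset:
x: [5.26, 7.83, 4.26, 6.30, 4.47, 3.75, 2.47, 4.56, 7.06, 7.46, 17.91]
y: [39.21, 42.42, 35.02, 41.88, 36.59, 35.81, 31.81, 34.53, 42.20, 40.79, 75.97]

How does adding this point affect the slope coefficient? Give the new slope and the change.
Adding the point moves β₁ from 2.0149 to 2.8558, i.e. it increases by 0.8409 (+41.7%).

The new point has HIGH LEVERAGE: x = 17.91 is far from the original mean x̄ = 53.42/10 ≈ 5.34 (original range [2.47, 7.83]).

Step 1: Update the sums with the new point (n goes from 10 to 11)
Σx  = 53.42 + 17.91 = 71.33
Σy  = 380.26 + 75.97 = 456.23
Σx² = 313.2472 + 17.91² = 313.2472 + 320.7681 = 634.0153
Σxy = 2087.5201 + 17.91×75.97 = 2087.5201 + 1360.6227 = 3448.1428

Step 2: Recompute the slope with b₁ = (nΣxy − ΣxΣy) / (nΣx² − (Σx)²)
Numerator   = 11×3448.1428 − 71.33×456.23 = 37929.5708 − 32542.8859 = 5386.6849
Denominator = 11×634.0153 − 71.33² = 6974.1683 − 5087.9689 = 1886.1994
b₁(new) = 5386.6849 / 1886.1994 = 2.8558

(Same formula on the original sums: (10×2087.5201 − 53.42×380.26) / (10×313.2472 − 53.42²) = 561.7118 / 278.7756 = 2.0149, matching the given fit.)

Step 3: Change in slope
Δβ₁ = 2.8558 − 2.0149 = +0.8409
Relative change = +0.8409 / 2.0149 × 100% = +41.7%
→ the slope increases when the point is added.

A high-leverage point only changes the slope if it is off the original line; here y = 75.97 is above the original trend, so the slope increases.
In practice: check such a point for data-entry or measurement error.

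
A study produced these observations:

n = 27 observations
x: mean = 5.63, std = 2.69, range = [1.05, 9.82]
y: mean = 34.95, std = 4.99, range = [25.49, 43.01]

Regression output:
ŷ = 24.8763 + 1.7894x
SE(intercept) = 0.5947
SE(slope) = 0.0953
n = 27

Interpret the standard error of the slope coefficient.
The slope 1.7894 is pinned down to within about ±0.0953 (one SE) by these data — relative uncertainty 5.3%, i.e. precise.

SE(β̂₁) = 0.0953 says: if we drew many samples of n = 27 from the same population and refit each time, the fitted slopes would scatter with a standard deviation of roughly 0.0953 around the true β₁.

Relative precision:
- SE / |β̂₁| = 0.0953 / 1.7894 = 5.3%
- Rule of thumb (under 20%: precise; 20% to under 50%: moderately precise; 50% or more: imprecise) → precise

Link to the t-test: t = β̂₁ / SE(β̂₁) = 1.7894 / 0.0953 = 18.7765, the statistic for H₀: β₁ = 0.

What drives SE(β̂₁): wider spread of x values → smaller SE; larger n (here n = 27) → smaller SE.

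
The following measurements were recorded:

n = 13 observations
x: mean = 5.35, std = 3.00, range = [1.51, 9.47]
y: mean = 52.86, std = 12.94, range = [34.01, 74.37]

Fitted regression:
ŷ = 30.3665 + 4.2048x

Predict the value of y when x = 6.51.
ŷ = 57.7397

x = 6.51 lies inside the observed range [1.51, 9.47], so the fitted equation applies directly:

ŷ = 30.3665 + 4.2048 × 6.51
ŷ = 30.3665 + 27.3732
ŷ = 57.7397

This is the fitted mean response at that x — an individual observation would come with a wider prediction interval.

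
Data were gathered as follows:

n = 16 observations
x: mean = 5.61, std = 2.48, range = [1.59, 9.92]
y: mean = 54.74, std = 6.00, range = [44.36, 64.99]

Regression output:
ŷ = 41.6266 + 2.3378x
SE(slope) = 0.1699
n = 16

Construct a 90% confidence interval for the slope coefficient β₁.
The 90% CI for β₁ is (2.0386, 2.6370)

Confidence interval for the slope:

The 90% CI for β₁ is: β̂₁ ± t*(α/2, n-2) × SE(β̂₁)

Step 1: Find critical t-value
- Confidence level = 0.9
- Degrees of freedom = n - 2 = 16 - 2 = 14
- t*(α/2, 14) = 1.7613

Step 2: Calculate margin of error
Margin = 1.7613 × 0.1699 = 0.2992

Step 3: Construct interval
CI = 2.3378 ± 0.2992
CI = (2.0386, 2.6370)

Interpretation: each one-unit increase in x is associated with a change in mean y of between 2.0386 and 2.6370, with 90% confidence.
The interval does not include 0, suggesting a significant linear relationship.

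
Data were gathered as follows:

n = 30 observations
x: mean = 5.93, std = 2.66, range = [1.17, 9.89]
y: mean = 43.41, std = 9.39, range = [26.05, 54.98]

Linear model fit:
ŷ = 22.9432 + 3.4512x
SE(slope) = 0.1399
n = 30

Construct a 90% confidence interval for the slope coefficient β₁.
The 90% CI for β₁ is (3.2132, 3.6892)

Confidence interval for the slope:

The 90% CI for β₁ is: β̂₁ ± t*(α/2, n-2) × SE(β̂₁)

Step 1: Find critical t-value
- Confidence level = 0.9
- Degrees of freedom = n - 2 = 30 - 2 = 28
- t*(α/2, 28) = 1.7011

Step 2: Calculate margin of error
Margin = 1.7011 × 0.1399 = 0.2380

Step 3: Construct interval
CI = 3.4512 ± 0.2380
CI = (3.2132, 3.6892)

Interpretation: each one-unit increase in x is associated with a change in mean y of between 3.2132 and 3.6892, with 90% confidence.
Both endpoints are positive, so the data support a genuinely positive slope at this confidence level.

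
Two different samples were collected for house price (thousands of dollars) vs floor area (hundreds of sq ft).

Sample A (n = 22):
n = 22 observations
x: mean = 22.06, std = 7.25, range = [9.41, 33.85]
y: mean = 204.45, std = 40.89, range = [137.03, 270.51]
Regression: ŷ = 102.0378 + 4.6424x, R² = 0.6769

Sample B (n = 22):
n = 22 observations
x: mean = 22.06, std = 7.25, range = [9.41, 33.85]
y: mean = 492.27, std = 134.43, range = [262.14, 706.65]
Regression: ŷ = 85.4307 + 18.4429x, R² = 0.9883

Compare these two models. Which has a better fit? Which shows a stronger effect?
Model B has the better fit (R² = 0.9883 vs 0.6769). Model B shows the stronger effect (|β₁| = 18.4429 vs 4.6424).

Model Comparison:

Goodness of fit (R²):
- Model A: R² = 0.6769 → 67.69% of variance in house price explained
- Model B: R² = 0.9883 → 98.83% of variance in house price explained
- 0.9883 > 0.6769 → Model B has the better fit

Strength of effect — compare |β₁|:
- Model A: β₁ = 4.6424 → predicted house price rises 4.6424 thousand dollars per additional hundred sq ft of floor area
- Model B: β₁ = 18.4429 → predicted house price rises 18.4429 thousand dollars per additional hundred sq ft of floor area
- |4.6424| < |18.4429| → Model B shows the stronger marginal effect

Notes:
- R² measures how tightly points cluster around the line; β₁ measures how steep the line is — they answer different questions.
- A better fit (higher R²) doesn't necessarily mean a more important relationship.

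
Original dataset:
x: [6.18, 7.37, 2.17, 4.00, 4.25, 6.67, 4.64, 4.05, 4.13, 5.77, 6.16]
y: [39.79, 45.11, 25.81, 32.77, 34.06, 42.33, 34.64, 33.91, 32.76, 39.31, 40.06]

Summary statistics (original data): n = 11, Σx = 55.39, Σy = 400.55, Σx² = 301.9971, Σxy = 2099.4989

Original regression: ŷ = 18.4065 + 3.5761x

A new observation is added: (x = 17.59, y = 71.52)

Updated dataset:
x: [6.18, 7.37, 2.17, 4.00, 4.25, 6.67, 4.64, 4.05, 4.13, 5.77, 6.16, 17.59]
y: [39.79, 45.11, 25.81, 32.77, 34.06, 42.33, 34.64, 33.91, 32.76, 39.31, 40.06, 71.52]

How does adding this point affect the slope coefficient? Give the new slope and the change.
New slope β₁ = 2.9037 versus 3.5761 before: a change of -0.6724 (-18.8%).

x = 17.59 lies well outside the original x-range [2.17, 7.37] (x̄ ≈ 5.04), so this observation has high leverage and can move the slope substantially.

Step 1: Update the sums with the new point (n goes from 11 to 12)
Σx  = 55.39 + 17.59 = 72.98
Σy  = 400.55 + 71.52 = 472.07
Σx² = 301.9971 + 17.59² = 301.9971 + 309.4081 = 611.4052
Σxy = 2099.4989 + 17.59×71.52 = 2099.4989 + 1258.0368 = 3357.5357

Step 2: Recompute the slope with b₁ = (nΣxy − ΣxΣy) / (nΣx² − (Σx)²)
Numerator   = 12×3357.5357 − 72.98×472.07 = 40290.4284 − 34451.6686 = 5838.7598
Denominator = 12×611.4052 − 72.98² = 7336.8624 − 5326.0804 = 2010.7820
b₁(new) = 5838.7598 / 2010.7820 = 2.9037

(Same formula on the original sums: (11×2099.4989 − 55.39×400.55) / (11×301.9971 − 55.39²) = 908.0234 / 253.9160 = 3.5761, matching the given fit.)

Step 3: Change in slope
Δβ₁ = 2.9037 − 3.5761 = -0.6724
Relative change = -0.6724 / 3.5761 × 100% = -18.8%
→ the slope decreases when the point is added.

A high-leverage point only changes the slope if it is off the original line; here y = 71.52 is below the original trend, so the slope decreases.
In practice: examine leverage (hᵢ) and Cook's distance rather than deleting it automatically; refit with and without it and report both if conclusions differ.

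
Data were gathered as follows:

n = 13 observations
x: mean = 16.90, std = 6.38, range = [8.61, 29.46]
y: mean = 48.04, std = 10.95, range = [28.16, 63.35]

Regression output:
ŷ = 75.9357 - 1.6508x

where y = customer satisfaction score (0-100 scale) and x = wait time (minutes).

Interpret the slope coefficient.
An increase of one minute in wait time is associated with a 1.6508 points decrease in predicted satisfaction score.

The slope coefficient β₁ = -1.6508 represents the marginal effect of wait time on satisfaction score.

Interpretation:
- Wait time up by 1 minute → predicted satisfaction score decreases by 1.6508 points
- The effect is assumed constant over the observed range of x (linearity)
- The slope describes association in these data, not necessarily a causal effect

(β₀ = 75.9357 is the fitted value at x = 0 and is not part of the slope interpretation.)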